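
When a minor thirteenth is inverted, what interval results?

major third

First reduce the compound minor thirteenth to its simple form, a minor sixth.
Inverted interval numbers add to nine, so a sixth pairs with a third (6 + 3 = 9).
Quality inverts too: minor becomes major. That makes the inversion a major third.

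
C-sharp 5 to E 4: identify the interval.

major sixth

Descending from C#5 to E4 is the same interval as ascending E4 to C#5.
E to C spans six letter names (E-F-G-A-B-C): a sixth.
E4 to C#5 is 9 semitones, matching the major sixth exactly, so the quality is major.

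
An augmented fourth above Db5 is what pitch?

Four letter names up from D: G.
An augmented fourth is 6 semitones; 6 semitones up from Db5 gives G5.

G5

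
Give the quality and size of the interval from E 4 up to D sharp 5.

major seventh

E to D spans seven letter names (E-F-G-A-B-C-D), so the interval is some kind of seventh.
Counting semitones, E4→D#5 is 11, which is the major seventh.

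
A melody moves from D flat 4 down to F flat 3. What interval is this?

major 6th

Descending from Db4 to Fb3 is the same interval as ascending Fb3 to Db4.
F to D spans six letter names (F-G-A-B-C-D): a sixth.
Fb3 to Db4 is 9 semitones, matching the major sixth exactly, so the quality is major.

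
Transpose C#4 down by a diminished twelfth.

F##2

The twelfth's letter: C down five letter names plus an octave → F.
A diminished twelfth is 18 semitones; 18 semitones down from C#4 gives F##2.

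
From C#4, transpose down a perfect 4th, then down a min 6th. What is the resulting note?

B#2

A perfect fourth down from C#4 is G#3.
A minor sixth down from G#3 is B#2.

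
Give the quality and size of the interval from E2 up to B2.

perfect 5th

E to B spans five letter names (E-F-G-A-B), so the interval is some kind of fifth.
Counting semitones, E2→B2 is 7, which is the perfect fifth.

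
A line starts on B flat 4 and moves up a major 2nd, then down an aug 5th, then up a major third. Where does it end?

Up a major second from Bb4: C5 (2 semitones up).
Down an augmented fifth from C5: Fb4 (8 semitones down).
Up a major third from Fb4: Ab4 (4 semitones up).

A flat 4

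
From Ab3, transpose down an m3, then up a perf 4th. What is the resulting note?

Down a minor third from Ab3: F3 (3 semitones down).
A perfect fourth up from F3 is Bb3.

Bb3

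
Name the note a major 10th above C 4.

E 5

The tenth's letter: C up three letter names plus an octave → E.
A major tenth is 16 semitones; 16 semitones up from C4 gives E5.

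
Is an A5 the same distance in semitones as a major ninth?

8 semitones (augmented fifth) vs 14 semitones (major ninth): not equal.

No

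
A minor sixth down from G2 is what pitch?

Counting six letter names down from G lands on B.
A minor sixth is 8 semitones; 8 semitones down from G2 gives B1.

B1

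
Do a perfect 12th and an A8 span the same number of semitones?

No

A perfect twelfth spans 19 semitones; an augmented octave spans 13 semitones. They differ by 6.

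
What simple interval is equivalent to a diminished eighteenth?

Each octave removed subtracts seven from the number: 18 − 14 = 4.
That makes a diminished eighteenth a compound diminished fourth — 2 octaves plus a diminished fourth.

diminished 4th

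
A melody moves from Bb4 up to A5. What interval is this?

major seventh

B to A spans seven letter names (B-C-D-E-F-G-A) — that makes it a seventh of some quality.
The major seventh spans 11 semitones, and Bb4 to A5 is exactly 11 semitones — so this is a major seventh.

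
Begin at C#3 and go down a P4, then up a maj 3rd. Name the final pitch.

Down a perfect fourth from C#3: G#2 (5 semitones down).
Up a major third from G#2: B#2 (4 semitones up).

B#2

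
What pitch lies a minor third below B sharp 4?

Counting three letter names down from B lands on G.
A minor third is 3 semitones; 3 semitones down from B#4 gives G##4.

G double-sharp 4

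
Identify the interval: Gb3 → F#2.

diminished ninth

Descending from Gb3 to F#2 is the same interval as ascending F#2 to Gb3.
F to G spans two letter names (F-G), plus an octave: a ninth.
The major ninth is 14 semitones; here we have 12, two semitones narrower: diminished.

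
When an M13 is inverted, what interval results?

First reduce the compound major thirteenth to its simple form, a major sixth.
Interval numbers invert to sum to nine: 6 + 3 = 9, so a sixth inverts to a third.
The quality also flips — major becomes minor — giving a minor third.

minor 3rd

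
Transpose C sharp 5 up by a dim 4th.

F 5

Counting four letter names up from C lands on F.
Moving 4 semitones up from C#5 (the size of a diminished fourth) reaches F5.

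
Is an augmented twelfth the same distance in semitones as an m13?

An augmented twelfth = 20 semitones = a minor thirteenth; enharmonically equal.

Yes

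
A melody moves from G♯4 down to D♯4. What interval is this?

Descending from G#4 to D#4 is the same interval as ascending D#4 to G#4.
D to G spans four letter names (D-E-F-G): a fourth.
Counting semitones, D#4→G#4 is 5, which is the perfect fourth.

perfect 4th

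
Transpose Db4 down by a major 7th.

The seventh takes the letter from D down to E.
A major seventh is 11 semitones; 11 semitones down from Db4 gives Ebb3.

Ebb3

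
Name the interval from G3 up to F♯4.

G to F spans seven letter names (G-A-B-C-D-E-F), so the interval is some kind of seventh.
G3 to F#4 is 11 semitones, matching the major seventh exactly, so the quality is major.

major seventh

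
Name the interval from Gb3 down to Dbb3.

augmented 4th

Descending from Gb3 to Dbb3 is the same interval as ascending Dbb3 to Gb3.
D to G spans four letter names (D-E-F-G): a fourth.
A perfect fourth would be 5 semitones; Dbb3 to Gb3 is 6, one semitone wider, so the interval is augmented.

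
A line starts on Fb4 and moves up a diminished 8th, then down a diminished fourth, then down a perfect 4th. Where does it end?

Up a diminished octave from Fb4: Fbb5 (11 semitones up).
Down a diminished fourth from Fbb5: Cb5 (4 semitones down).
Down a perfect fourth from Cb5: Gb4 (5 semitones down).

Gb4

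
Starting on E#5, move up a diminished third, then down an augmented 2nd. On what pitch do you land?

Fb5

Up a diminished third from E#5: G5 (2 semitones up).
Down an augmented second from G5: Fb5 (3 semitones down).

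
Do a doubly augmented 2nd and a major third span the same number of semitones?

Yes

Both span 4 semitones: a doubly augmented second and a major third are the same chromatic distance.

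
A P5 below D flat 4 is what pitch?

G flat 3

Counting five letter names down from D lands on G.
Moving 7 semitones down from Db4 (the size of a perfect fifth) reaches Gb3.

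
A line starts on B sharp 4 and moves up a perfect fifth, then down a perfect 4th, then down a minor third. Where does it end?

B#4 up a perfect fifth → F##5 (7 semitones).
A perfect fourth down from F##5 is C##5.
A minor third down from C##5 is A##4.

A double-sharp 4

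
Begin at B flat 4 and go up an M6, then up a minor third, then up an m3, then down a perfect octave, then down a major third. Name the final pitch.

A major sixth up from Bb4 is G5.
A minor third up from G5 is Bb5.
A minor third up from Bb5 is Db6.
Db6 down a perfect octave → Db5 (12 semitones).
Down a major third from Db5: Bbb4 (4 semitones down).

B double-flat 4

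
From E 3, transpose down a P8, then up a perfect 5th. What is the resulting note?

B 2

A perfect octave down from E3 is E2.
E2 up a perfect fifth → B2 (7 semitones).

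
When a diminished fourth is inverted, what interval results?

The rule of nine gives the new number: 9 − 4 = 5, so a fourth becomes a fifth.
Quality inverts too: diminished becomes augmented. That makes the inversion an augmented fifth.

augmented fifth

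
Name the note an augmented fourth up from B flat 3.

The fourth takes the letter from B up to E.
An augmented fourth spans 6 semitones, so from Bb3 the target pitch is E4.

E 4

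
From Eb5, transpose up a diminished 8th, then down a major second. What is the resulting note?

Dbb6

Eb5 up a diminished octave → Ebb6 (11 semitones).
Down a major second from Ebb6: Dbb6 (2 semitones down).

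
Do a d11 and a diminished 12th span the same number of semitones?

No

A diminished eleventh is 16 semitones but a diminished twelfth is 18 semitones — different sizes.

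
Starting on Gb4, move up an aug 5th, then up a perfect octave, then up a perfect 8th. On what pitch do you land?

D7

Up an augmented fifth from Gb4: D5 (8 semitones up).
A perfect octave up from D5 is D6.
Up a perfect octave from D6: D7 (12 semitones up).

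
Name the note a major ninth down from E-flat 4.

The ninth's letter: E down two letter names plus an octave → D.
Moving 14 semitones down from Eb4 (the size of a major ninth) reaches Db3.

D-flat 3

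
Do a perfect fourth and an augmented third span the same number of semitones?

A perfect fourth spans 5 semitones, and an augmented third also spans 5 semitones — they're enharmonic.

Yes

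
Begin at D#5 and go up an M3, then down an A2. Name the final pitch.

Up a major third from D#5: F##5 (4 semitones up).
F##5 down an augmented second → E5 (3 semitones).

E5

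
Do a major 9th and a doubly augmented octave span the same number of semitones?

A major ninth spans 14 semitones, and a doubly augmented octave also spans 14 semitones — they're enharmonic.

Yes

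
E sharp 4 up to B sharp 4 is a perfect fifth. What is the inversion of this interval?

Interval numbers invert to sum to nine: 5 + 4 = 9, so a fifth inverts to a fourth.
And perfect stays perfect under inversion, so we get a perfect fourth.

perfect 4th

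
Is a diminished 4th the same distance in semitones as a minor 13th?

No

A diminished fourth spans 4 semitones; a minor thirteenth spans 20 semitones. They differ by 16.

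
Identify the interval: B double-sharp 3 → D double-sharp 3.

major sixth

Descending from B##3 to D##3 is the same interval as ascending D##3 to B##3.
D to B spans six letter names (D-E-F-G-A-B): a sixth.
Counting semitones, D##3→B##3 is 9, which is the major sixth.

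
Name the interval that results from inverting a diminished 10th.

First reduce the compound diminished tenth to its simple form, a diminished third.
The rule of nine gives the new number: 9 − 3 = 6, so a third becomes a sixth.
And diminished becomes augmented under inversion, so we get an augmented sixth.

augmented sixth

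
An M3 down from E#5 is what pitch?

Counting three letter names down from E lands on C.
Moving 4 semitones down from E#5 (the size of a major third) reaches C#5.

C#5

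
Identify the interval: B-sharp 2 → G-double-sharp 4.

B to G spans six letter names (B-C-D-E-F-G), plus an octave — that makes it a thirteenth of some quality.
Counting semitones, B#2→G##4 is 21, which is the major thirteenth.
(Equivalently, a compound major sixth: a major sixth plus an octave.)

major thirteenth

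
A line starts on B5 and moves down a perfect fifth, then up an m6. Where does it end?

B5 down a perfect fifth → E5 (7 semitones).
A minor sixth up from E5 is C6.

C6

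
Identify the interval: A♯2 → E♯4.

A to E spans five letter names (A-B-C-D-E), plus an octave, so the interval is some kind of twelfth.
Counting semitones, A#2→E#4 is 19, which is the perfect twelfth.
(Equivalently, a compound perfect fifth: a perfect fifth plus an octave.)

perfect 12th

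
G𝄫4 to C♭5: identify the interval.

G to C spans four letter names (G-A-B-C) — that makes it a fourth of some quality.
The perfect fourth is 5 semitones; here we have 6, one semitone wider: augmented.

augmented fourth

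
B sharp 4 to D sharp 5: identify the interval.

B to D spans three letter names (B-C-D) — that makes it a third of some quality.
A major third would be 4 semitones, but B#4 to D#5 is 3 — one semitone narrower, making it a minor third.

minor 3rd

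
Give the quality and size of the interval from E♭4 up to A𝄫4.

d4

E to A spans four letter names (E-F-G-A), so the interval is some kind of fourth.
A perfect fourth would be 5 semitones; Eb4 to Abb4 is 4, one semitone narrower, so the interval is diminished.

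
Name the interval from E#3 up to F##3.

major second

E to F spans two letter names (E-F): a second.
Counting semitones, E#3→F##3 is 2, which is the major second.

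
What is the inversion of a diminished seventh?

A2

The rule of nine gives the new number: 9 − 7 = 2, so a seventh becomes a second.
The quality also flips — diminished becomes augmented — giving an augmented second.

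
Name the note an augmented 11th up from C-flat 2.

Four letters up from C (plus an octave) reaches F.
An augmented eleventh is 18 semitones; 18 semitones up from Cb2 gives F3.

F 3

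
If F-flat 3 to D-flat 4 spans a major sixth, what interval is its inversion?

minor 3rd

Inverted interval numbers add to nine, so a sixth pairs with a third (6 + 3 = 9).
Quality inverts too: major becomes minor. That makes the inversion a minor third.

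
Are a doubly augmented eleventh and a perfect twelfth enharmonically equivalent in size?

Yes

Both span 19 semitones: a doubly augmented eleventh and a perfect twelfth are the same chromatic distance.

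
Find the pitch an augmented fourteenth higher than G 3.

F double-sharp 5

The fourteenth's letter: G up seven letter names plus an octave → F.
An augmented fourteenth is 24 semitones; 24 semitones up from G3 gives F##5.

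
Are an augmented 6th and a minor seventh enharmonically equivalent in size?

Yes

Both span 10 semitones: an augmented sixth and a minor seventh are the same chromatic distance.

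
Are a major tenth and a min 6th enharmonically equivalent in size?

No

A major tenth spans 16 semitones; a minor sixth spans 8 semitones. They differ by 8.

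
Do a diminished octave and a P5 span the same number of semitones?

A diminished octave spans 11 semitones; a perfect fifth spans 7 semitones. They differ by 4.

No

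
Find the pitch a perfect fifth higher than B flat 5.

F 6

The fifth takes the letter from B up to F.
Moving 7 semitones up from Bb5 (the size of a perfect fifth) reaches F6.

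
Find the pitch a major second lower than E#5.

D#5

The second takes the letter from E down to D.
A major second spans 2 semitones, so from E#5 the target pitch is D#5.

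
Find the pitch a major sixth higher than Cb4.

Ab4

Counting six letter names up from C lands on A.
A major sixth is 9 semitones; 9 semitones up from Cb4 gives Ab4.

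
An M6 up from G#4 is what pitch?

E#5

Six letter names up from G: E.
A major sixth is 9 semitones; 9 semitones up from G#4 gives E#5.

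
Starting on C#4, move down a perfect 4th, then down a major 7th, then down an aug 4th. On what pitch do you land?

A perfect fourth down from C#4 is G#3.
A major seventh down from G#3 is A2.
An augmented fourth down from A2 is Eb2.

Eb2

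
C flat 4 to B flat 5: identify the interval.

C to B spans seven letter names (C-D-E-F-G-A-B), plus an octave, so the interval is some kind of fourteenth.
Counting semitones, Cb4→Bb5 is 23, which is the major fourteenth.
(Equivalently, a compound major seventh: a major seventh plus an octave.)

major fourteenth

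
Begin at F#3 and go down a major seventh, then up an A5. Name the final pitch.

A major seventh down from F#3 is G2.
Up an augmented fifth from G2: D#3 (8 semitones up).

D#3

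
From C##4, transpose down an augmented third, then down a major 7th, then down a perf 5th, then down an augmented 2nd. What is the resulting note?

Down an augmented third from C##4: A3 (5 semitones down).
Down a major seventh from A3: Bb2 (11 semitones down).
Down a perfect fifth from Bb2: Eb2 (7 semitones down).
An augmented second down from Eb2 is Dbb2.

Dbb2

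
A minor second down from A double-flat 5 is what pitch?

Counting two letter names down from A lands on G.
A minor second spans 1 semitone, so from Abb5 the target pitch is Gb5.

G flat 5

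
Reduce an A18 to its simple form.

Each octave removed subtracts seven from the number: 18 − 14 = 4.
Quality carries through unchanged, so the simple form is an augmented fourth.

augmented fourth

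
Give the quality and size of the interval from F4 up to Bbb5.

F to B spans four letter names (F-G-A-B), plus an octave: an eleventh.
F4 to Bbb5 spans 16 semitones — one semitone narrower than the perfect eleventh (17) — giving a diminished eleventh.
(Equivalently, a compound diminished fourth: a diminished fourth plus an octave.)

diminished eleventh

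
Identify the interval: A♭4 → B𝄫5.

A to B spans two letter names (A-B), plus an octave — that makes it a ninth of some quality.
Ab4 to Bbb5 is 13 semitones, a half step short of the major ninth (14), so this is minor.
(Equivalently, a compound minor second: a minor second plus an octave.)

m9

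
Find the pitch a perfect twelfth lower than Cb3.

Fb1

The twelfth's letter: C down five letter names plus an octave → F.
A perfect twelfth spans 19 semitones, so from Cb3 the target pitch is Fb1.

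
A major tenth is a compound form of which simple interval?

Take out an octave (7 from the number): 10 − 7 = 3.
Quality carries through unchanged, so the simple form is a major third.

major 3rd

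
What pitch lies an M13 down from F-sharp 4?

Six letters down from F (plus an octave) reaches A.
A major thirteenth is 21 semitones; 21 semitones down from F#4 gives A2.

A 2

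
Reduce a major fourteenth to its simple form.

major 7th

Each octave removed subtracts seven from the number: 14 − 7 = 7.
That makes a major fourteenth a compound major seventh — an octave plus a major seventh.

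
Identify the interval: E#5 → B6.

E to B spans five letter names (E-F-G-A-B), plus an octave, so the interval is some kind of twelfth.
A perfect twelfth would be 19 semitones; E#5 to B6 is 18, one semitone narrower, so the interval is diminished.
(Equivalently, a compound diminished fifth: a diminished fifth plus an octave.)

d12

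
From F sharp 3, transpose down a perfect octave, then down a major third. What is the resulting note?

D 2

F#3 down a perfect octave → F#2 (12 semitones).
Down a major third from F#2: D2 (4 semitones down).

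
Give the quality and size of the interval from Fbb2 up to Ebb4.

M14

F to E spans seven letter names (F-G-A-B-C-D-E), plus an octave, so the interval is some kind of fourteenth.
Fbb2 to Ebb4 is 23 semitones, matching the major fourteenth exactly, so the quality is major.
(Equivalently, a compound major seventh: a major seventh plus an octave.)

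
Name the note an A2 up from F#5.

G##5

Counting two letter names up from F lands on G.
An augmented second is 3 semitones; 3 semitones up from F#5 gives G##5.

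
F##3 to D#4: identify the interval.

F to D spans six letter names (F-G-A-B-C-D), so the interval is some kind of sixth.
A major sixth would be 9 semitones, but F##3 to D#4 is 8 — one semitone narrower, making it a minor sixth.

minor sixth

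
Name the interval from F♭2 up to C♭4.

F to C spans five letter names (F-G-A-B-C), plus an octave, so the interval is some kind of twelfth.
Counting semitones, Fb2→Cb4 is 19, which is the perfect twelfth.
(Equivalently, a compound perfect fifth: a perfect fifth plus an octave.)

perfect 12th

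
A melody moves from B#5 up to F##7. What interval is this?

perfect twelfth

B to F spans five letter names (B-C-D-E-F), plus an octave: a twelfth.
Counting semitones, B#5→F##7 is 19, which is the perfect twelfth.
(Equivalently, a compound perfect fifth: a perfect fifth plus an octave.)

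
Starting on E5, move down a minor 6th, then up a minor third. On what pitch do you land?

B4

E5 down a minor sixth → G#4 (8 semitones).
A minor third up from G#4 is B4.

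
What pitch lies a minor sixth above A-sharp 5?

F-sharp 6

The sixth takes the letter from A up to F.
Moving 8 semitones up from A#5 (the size of a minor sixth) reaches F#6.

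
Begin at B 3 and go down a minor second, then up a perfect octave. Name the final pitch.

A sharp 4

B3 down a minor second → A#3 (1 semitone).
A#3 up a perfect octave → A#4 (12 semitones).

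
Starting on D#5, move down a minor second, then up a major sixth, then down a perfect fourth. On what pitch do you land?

E##5

D#5 down a minor second → C##5 (1 semitone).
A major sixth up from C##5 is A##5.
A##5 down a perfect fourth → E##5 (5 semitones).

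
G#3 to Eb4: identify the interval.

G to E spans six letter names (G-A-B-C-D-E), so the interval is some kind of sixth.
A major sixth would be 9 semitones; G#3 to Eb4 is 7, two semitones narrower, so the interval is diminished.

diminished sixth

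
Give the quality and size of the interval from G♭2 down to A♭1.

minor seventh

Descending from Gb2 to Ab1 is the same interval as ascending Ab1 to Gb2.
A to G spans seven letter names (A-B-C-D-E-F-G) — that makes it a seventh of some quality.
At 10 semitones, Ab1→Gb2 falls one short of a major seventh: minor.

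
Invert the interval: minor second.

major 7th

Inverted interval numbers add to nine, so a second pairs with a seventh (2 + 7 = 9).
The quality also flips — minor becomes major — giving a major seventh.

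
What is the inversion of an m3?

Interval numbers invert to sum to nine: 3 + 6 = 9, so a third inverts to a sixth.
And minor becomes major under inversion, so we get a major sixth.

major sixth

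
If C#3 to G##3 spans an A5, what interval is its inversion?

diminished fourth

Interval numbers invert to sum to nine: 5 + 4 = 9, so a fifth inverts to a fourth.
Quality inverts too: augmented becomes diminished. That makes the inversion a diminished fourth.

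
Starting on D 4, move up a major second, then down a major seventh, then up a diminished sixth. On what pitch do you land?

D double-flat 4

D4 up a major second → E4 (2 semitones).
E4 down a major seventh → F3 (11 semitones).
A diminished sixth up from F3 is Dbb4.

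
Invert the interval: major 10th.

minor 6th

First reduce the compound major tenth to its simple form, a major third.
Inverted interval numbers add to nine, so a third pairs with a sixth (3 + 6 = 9).
Quality inverts too: major becomes minor. That makes the inversion a minor sixth.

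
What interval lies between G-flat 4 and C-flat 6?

perfect eleventh

G to C spans four letter names (G-A-B-C), plus an octave: an eleventh.
The perfect eleventh spans 17 semitones, and Gb4 to Cb6 is exactly 17 semitones — so this is a perfect eleventh.
(Equivalently, a compound perfect fourth: a perfect fourth plus an octave.)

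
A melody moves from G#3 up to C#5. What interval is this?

P11

G to C spans four letter names (G-A-B-C), plus an octave, so the interval is some kind of eleventh.
The perfect eleventh spans 17 semitones, and G#3 to C#5 is exactly 17 semitones — so this is a perfect eleventh.
(Equivalently, a compound perfect fourth: a perfect fourth plus an octave.)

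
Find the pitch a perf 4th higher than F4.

Bb4

Four letter names up from F: B.
A perfect fourth spans 5 semitones, so from F4 the target pitch is Bb4.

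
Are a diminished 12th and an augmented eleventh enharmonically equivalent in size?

Yes

A diminished twelfth spans 18 semitones, and an augmented eleventh also spans 18 semitones — they're enharmonic.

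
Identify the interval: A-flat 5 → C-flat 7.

minor tenth

A to C spans three letter names (A-B-C), plus an octave: a tenth.
Ab5 to Cb7 is 15 semitones, a half step short of the major tenth (16), so this is minor.
(Equivalently, a compound minor third: a minor third plus an octave.)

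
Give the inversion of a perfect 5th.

Inverted interval numbers add to nine, so a fifth pairs with a fourth (5 + 4 = 9).
And perfect stays perfect under inversion, so we get a perfect fourth.

P4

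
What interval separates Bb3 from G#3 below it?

diminished third

Descending from Bb3 to G#3 is the same interval as ascending G#3 to Bb3.
G to B spans three letter names (G-A-B): a third.
The major third is 4 semitones; here we have 2, two semitones narrower: diminished.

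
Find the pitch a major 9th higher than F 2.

Counting two letter names plus an octave up from F lands on G.
A major ninth is 14 semitones; 14 semitones up from F2 gives G3.

G 3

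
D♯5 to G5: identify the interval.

D to G spans four letter names (D-E-F-G), so the interval is some kind of fourth.
A perfect fourth would be 5 semitones; D#5 to G5 is 4, one semitone narrower, so the interval is diminished.

diminished fourth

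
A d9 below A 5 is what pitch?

G double-sharp 4

Counting two letter names plus an octave down from A lands on G.
A diminished ninth spans 12 semitones, so from A5 the target pitch is G##4.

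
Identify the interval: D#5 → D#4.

Descending from D#5 to D#4 is the same interval as ascending D#4 to D#5.
D to D is the same letter name, plus an octave: an octave.
Counting semitones, D#4→D#5 is 12, which is the perfect octave.

perfect 8th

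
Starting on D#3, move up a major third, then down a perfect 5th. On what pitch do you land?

B#2

D#3 up a major third → F##3 (4 semitones).
F##3 down a perfect fifth → B#2 (7 semitones).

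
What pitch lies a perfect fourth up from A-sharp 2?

D-sharp 3

Counting four letter names up from A lands on D.
A perfect fourth spans 5 semitones, so from A#2 the target pitch is D#3.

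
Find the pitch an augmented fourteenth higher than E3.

Counting seven letter names plus an octave up from E lands on D.
An augmented fourteenth spans 24 semitones, so from E3 the target pitch is D##5.

D##5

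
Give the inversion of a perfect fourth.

perfect fifth

Inverted interval numbers add to nine, so a fourth pairs with a fifth (4 + 5 = 9).
The quality also flips — perfect stays perfect — giving a perfect fifth.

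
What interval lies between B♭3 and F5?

B to F spans five letter names (B-C-D-E-F), plus an octave: a twelfth.
The perfect twelfth spans 19 semitones, and Bb3 to F5 is exactly 19 semitones — so this is a perfect twelfth.
(Equivalently, a compound perfect fifth: a perfect fifth plus an octave.)

perfect twelfth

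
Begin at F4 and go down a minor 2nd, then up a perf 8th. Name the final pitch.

E5

A minor second down from F4 is E4.
Up a perfect octave from E4: E5 (12 semitones up).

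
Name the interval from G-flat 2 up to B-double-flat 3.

G to B spans three letter names (G-A-B), plus an octave, so the interval is some kind of tenth.
Gb2 to Bbb3 is 15 semitones, a half step short of the major tenth (16), so this is minor.
(Equivalently, a compound minor third: a minor third plus an octave.)

minor tenth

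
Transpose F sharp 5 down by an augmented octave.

An octave keeps the letter name F, an octave down from F.
Moving 13 semitones down from F#5 (the size of an augmented octave) reaches F4.

F 4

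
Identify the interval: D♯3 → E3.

D to E spans two letter names (D-E): a second.
A major second would be 2 semitones, but D#3 to E3 is 1 — one semitone narrower, making it a minor second.

minor second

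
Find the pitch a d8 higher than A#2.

An octave keeps the letter name A, an octave up from A.
A diminished octave is 11 semitones; 11 semitones up from A#2 gives A3.

A3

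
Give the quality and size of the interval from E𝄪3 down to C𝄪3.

Descending from E##3 to C##3 is the same interval as ascending C##3 to E##3.
C to E spans three letter names (C-D-E) — that makes it a third of some quality.
C##3 to E##3 is 4 semitones, matching the major third exactly, so the quality is major.

major third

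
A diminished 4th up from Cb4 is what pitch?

Fbb4

Counting four letter names up from C lands on F.
A diminished fourth spans 4 semitones, so from Cb4 the target pitch is Fbb4.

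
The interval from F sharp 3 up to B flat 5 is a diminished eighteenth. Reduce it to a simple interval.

d4

Subtracting seven from the interval number removes an octave: 18 − 14 = 4.
Quality carries through unchanged, so the simple form is a diminished fourth.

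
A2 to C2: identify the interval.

Descending from A2 to C2 is the same interval as ascending C2 to A2.
C to A spans six letter names (C-D-E-F-G-A) — that makes it a sixth of some quality.
Counting semitones, C2→A2 is 9, which is the major sixth.

M6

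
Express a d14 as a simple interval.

Subtracting seven from the interval number removes an octave: 14 − 7 = 7.
So a diminished fourteenth is an octave plus a diminished seventh. The quality is unchanged.

diminished seventh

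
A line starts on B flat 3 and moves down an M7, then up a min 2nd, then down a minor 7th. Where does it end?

E double-flat 2

Bb3 down a major seventh → Cb3 (11 semitones).
Up a minor second from Cb3: Dbb3 (1 semitone up).
A minor seventh down from Dbb3 is Ebb2.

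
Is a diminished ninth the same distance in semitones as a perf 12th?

A diminished ninth is 12 semitones but a perfect twelfth is 19 semitones — different sizes.

No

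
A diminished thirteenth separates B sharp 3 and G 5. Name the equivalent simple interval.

Take out an octave (7 from the number): 13 − 7 = 6.
That makes a diminished thirteenth a compound diminished sixth — an octave plus a diminished sixth.

diminished sixth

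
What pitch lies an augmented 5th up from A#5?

The fifth takes the letter from A up to E.
An augmented fifth is 8 semitones; 8 semitones up from A#5 gives E##6.

E##6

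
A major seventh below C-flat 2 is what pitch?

D-double-flat 1

Seven letter names down from C: D.
A major seventh spans 11 semitones, so from Cb2 the target pitch is Dbb1.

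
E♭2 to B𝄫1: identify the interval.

augmented fourth

Descending from Eb2 to Bbb1 is the same interval as ascending Bbb1 to Eb2.
B to E spans four letter names (B-C-D-E): a fourth.
Bbb1 to Eb2 spans 6 semitones — one semitone wider than the perfect fourth (5) — giving an augmented fourth.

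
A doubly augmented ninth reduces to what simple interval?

Take out an octave (7 from the number): 9 − 7 = 2.
Quality carries through unchanged, so the simple form is a doubly augmented second.

AA2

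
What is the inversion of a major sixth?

minor 3rd

Inverted interval numbers add to nine, so a sixth pairs with a third (6 + 3 = 9).
The quality also flips — major becomes minor — giving a minor third.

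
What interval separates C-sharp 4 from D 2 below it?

Descending from C#4 to D2 is the same interval as ascending D2 to C#4.
D to C spans seven letter names (D-E-F-G-A-B-C), plus an octave — that makes it a fourteenth of some quality.
The major fourteenth spans 23 semitones, and D2 to C#4 is exactly 23 semitones — so this is a major fourteenth.
(Equivalently, a compound major seventh: a major seventh plus an octave.)

major fourteenth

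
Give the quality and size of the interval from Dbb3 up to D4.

doubly augmented 8th

D to D is the same letter name, plus an octave — that makes it an octave of some quality.
The perfect octave is 12 semitones; here we have 14, two semitones wider: doubly augmented.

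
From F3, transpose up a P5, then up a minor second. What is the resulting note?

Db4

A perfect fifth up from F3 is C4.
Up a minor second from C4: Db4 (1 semitone up).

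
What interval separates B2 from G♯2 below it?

minor third

Descending from B2 to G#2 is the same interval as ascending G#2 to B2.
G to B spans three letter names (G-A-B): a third.
At 3 semitones, G#2→B2 falls one short of a major third: minor.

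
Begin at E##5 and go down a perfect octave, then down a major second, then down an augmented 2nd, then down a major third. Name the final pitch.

A perfect octave down from E##5 is E##4.
E##4 down a major second → D##4 (2 semitones).
Down an augmented second from D##4: C#4 (3 semitones down).
Down a major third from C#4: A3 (4 semitones down).

A3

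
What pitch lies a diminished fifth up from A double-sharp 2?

E sharp 3

The fifth takes the letter from A up to E.
A diminished fifth spans 6 semitones, so from A##2 the target pitch is E#3.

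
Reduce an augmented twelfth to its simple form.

Each octave removed subtracts seven from the number: 12 − 7 = 5.
That makes an augmented twelfth a compound augmented fifth — an octave plus an augmented fifth.

A5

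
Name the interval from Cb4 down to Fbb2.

augmented twelfth

Descending from Cb4 to Fbb2 is the same interval as ascending Fbb2 to Cb4.
F to C spans five letter names (F-G-A-B-C), plus an octave — that makes it a twelfth of some quality.
A perfect twelfth would be 19 semitones; Fbb2 to Cb4 is 20, one semitone wider, so the interval is augmented.
(Equivalently, a compound augmented fifth: an augmented fifth plus an octave.)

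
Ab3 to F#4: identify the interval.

A to F spans six letter names (A-B-C-D-E-F) — that makes it a sixth of some quality.
Ab3 to F#4 spans 10 semitones — one semitone wider than the major sixth (9) — giving an augmented sixth.

A6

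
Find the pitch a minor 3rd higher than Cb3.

Three letter names up from C: E.
Moving 3 semitones up from Cb3 (the size of a minor third) reaches Ebb3.

Ebb3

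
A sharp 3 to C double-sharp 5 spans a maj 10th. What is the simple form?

major 3rd

Subtracting seven from the interval number removes an octave: 10 − 7 = 3.
So a major tenth is an octave plus a major third. The quality is unchanged.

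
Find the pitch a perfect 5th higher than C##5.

Counting five letter names up from C lands on G.
A perfect fifth is 7 semitones; 7 semitones up from C##5 gives G##5.

G##5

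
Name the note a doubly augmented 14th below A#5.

Bbb3

The fourteenth's letter: A down seven letter names plus an octave → B.
Moving 25 semitones down from A#5 (the size of a doubly augmented fourteenth) reaches Bbb3.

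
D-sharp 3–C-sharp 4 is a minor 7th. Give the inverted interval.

M2

The rule of nine gives the new number: 9 − 7 = 2, so a seventh becomes a second.
Quality inverts too: minor becomes major. That makes the inversion a major second.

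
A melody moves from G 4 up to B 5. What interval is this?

G to B spans three letter names (G-A-B), plus an octave — that makes it a tenth of some quality.
The major tenth spans 16 semitones, and G4 to B5 is exactly 16 semitones — so this is a major tenth.
(Equivalently, a compound major third: a major third plus an octave.)

major tenth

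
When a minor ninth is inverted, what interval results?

major 7th

First reduce the compound minor ninth to its simple form, a minor second.
The rule of nine gives the new number: 9 − 2 = 7, so a second becomes a seventh.
Quality inverts too: minor becomes major. That makes the inversion a major seventh.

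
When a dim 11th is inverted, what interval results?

A5

First reduce the compound diminished eleventh to its simple form, a diminished fourth.
Interval numbers invert to sum to nine: 4 + 5 = 9, so a fourth inverts to a fifth.
Quality inverts too: diminished becomes augmented. That makes the inversion an augmented fifth.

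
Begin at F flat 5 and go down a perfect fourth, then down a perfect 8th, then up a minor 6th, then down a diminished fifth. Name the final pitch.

Fb5 down a perfect fourth → Cb5 (5 semitones).
Down a perfect octave from Cb5: Cb4 (12 semitones down).
Cb4 up a minor sixth → Abb4 (8 semitones).
A diminished fifth down from Abb4 is Db4.

D flat 4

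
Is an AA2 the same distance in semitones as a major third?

Yes

Both span 4 semitones: a doubly augmented second and a major third are the same chromatic distance.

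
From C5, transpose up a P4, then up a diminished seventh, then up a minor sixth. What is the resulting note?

Cbb7

C5 up a perfect fourth → F5 (5 semitones).
Up a diminished seventh from F5: Ebb6 (9 semitones up).
Ebb6 up a minor sixth → Cbb7 (8 semitones).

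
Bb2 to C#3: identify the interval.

B to C spans two letter names (B-C) — that makes it a second of some quality.
The major second is 2 semitones; here we have 3, one semitone wider: augmented.

augmented second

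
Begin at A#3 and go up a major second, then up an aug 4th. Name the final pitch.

E##4

A#3 up a major second → B#3 (2 semitones).
B#3 up an augmented fourth → E##4 (6 semitones).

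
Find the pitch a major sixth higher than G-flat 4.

Six letter names up from G: E.
A major sixth is 9 semitones; 9 semitones up from Gb4 gives Eb5.

E-flat 5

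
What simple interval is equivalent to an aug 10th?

Each octave removed subtracts seven from the number: 10 − 7 = 3.
So an augmented tenth is an octave plus an augmented third. The quality is unchanged.

augmented third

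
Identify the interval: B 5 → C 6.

B to C spans two letter names (B-C), so the interval is some kind of second.
A major second would be 2 semitones, but B5 to C6 is 1 — one semitone narrower, making it a minor second.

minor 2nd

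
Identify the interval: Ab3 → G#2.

Descending from Ab3 to G#2 is the same interval as ascending G#2 to Ab3.
G to A spans two letter names (G-A), plus an octave, so the interval is some kind of ninth.
A major ninth would be 14 semitones; G#2 to Ab3 is 12, two semitones narrower, so the interval is diminished.

d9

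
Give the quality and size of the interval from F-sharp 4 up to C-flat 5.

F to C spans five letter names (F-G-A-B-C): a fifth.
The perfect fifth is 7 semitones; here we have 5, two semitones narrower: doubly diminished.

doubly diminished fifth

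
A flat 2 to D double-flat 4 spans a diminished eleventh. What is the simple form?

Take out an octave (7 from the number): 11 − 7 = 4.
So a diminished eleventh is an octave plus a diminished fourth. The quality is unchanged.

diminished 4th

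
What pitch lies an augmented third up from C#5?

Counting three letter names up from C lands on E.
An augmented third is 5 semitones; 5 semitones up from C#5 gives E##5.

E##5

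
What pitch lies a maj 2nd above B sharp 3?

Two letter names up from B: C.
Moving 2 semitones up from B#3 (the size of a major second) reaches C##4.

C double-sharp 4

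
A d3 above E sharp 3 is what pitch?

G 3

The third takes the letter from E up to G.
A diminished third is 2 semitones; 2 semitones up from E#3 gives G3.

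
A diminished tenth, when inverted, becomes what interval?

A6

First reduce the compound diminished tenth to its simple form, a diminished third.
Inverted interval numbers add to nine, so a third pairs with a sixth (3 + 6 = 9).
The quality also flips — diminished becomes augmented — giving an augmented sixth.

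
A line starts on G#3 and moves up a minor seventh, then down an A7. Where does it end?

Gb3

G#3 up a minor seventh → F#4 (10 semitones).
Down an augmented seventh from F#4: Gb3 (12 semitones down).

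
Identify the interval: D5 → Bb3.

Descending from D5 to Bb3 is the same interval as ascending Bb3 to D5.
B to D spans three letter names (B-C-D), plus an octave — that makes it a tenth of some quality.
Bb3 to D5 is 16 semitones, matching the major tenth exactly, so the quality is major.
(Equivalently, a compound major third: a major third plus an octave.)

major 10th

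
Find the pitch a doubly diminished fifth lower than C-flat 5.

The fifth takes the letter from C down to F.
Moving 5 semitones down from Cb5 (the size of a doubly diminished fifth) reaches F#4.

F-sharp 4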